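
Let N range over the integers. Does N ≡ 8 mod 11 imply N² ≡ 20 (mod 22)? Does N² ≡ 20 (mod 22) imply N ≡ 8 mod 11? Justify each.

Neither implication holds.

Forward direction. This fails: take N = 19. Then 19 ≡ 8 (mod 11), but 19² = 361 ≡ 9 (mod 22), not 20.

Converse. This fails: take N = 14. Then 14² = 196 ≡ 20 (mod 22), yet 14 ≡ 3 (mod 11), not 8.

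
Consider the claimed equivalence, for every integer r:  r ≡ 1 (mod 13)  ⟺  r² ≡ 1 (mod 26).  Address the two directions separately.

(⇒) fails and (⇐) fails.

Forward direction. This fails: take r = 14. Then 14 ≡ 1 (mod 13), but 14² = 196 ≡ 14 (mod 26), not 1.

Converse. This fails: take r = 25. Then 25² = 625 ≡ 1 (mod 26), yet 25 ≡ 12 (mod 13), not 1.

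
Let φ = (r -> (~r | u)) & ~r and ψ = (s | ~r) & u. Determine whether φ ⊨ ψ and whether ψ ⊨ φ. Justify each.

Both directions fail.

(⟹) This fails. Under r = F, u = F, s = F, the left side is true but the right side is false.

(⟸) This fails. Under r = T, u = T, s = T, the left side is false but the right side is true.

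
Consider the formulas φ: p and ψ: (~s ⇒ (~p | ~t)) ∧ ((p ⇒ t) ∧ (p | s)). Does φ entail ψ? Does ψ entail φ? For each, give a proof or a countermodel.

Forward direction. This fails. Under s = F, p = T, t = F, the left side is true but the right side is false.

Converse. This fails. Under s = T, p = F, t = F, the left side is false but the right side is true.

(⇒) fails and (⇐) fails.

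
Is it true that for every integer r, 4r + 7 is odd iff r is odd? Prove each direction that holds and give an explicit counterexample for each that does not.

[⇒] This fails: take r = 0. Then 4r + 7 = 7, which is odd, yet r = 0 is even, not odd.

[⇐] Suppose r is odd. Since 4 is even, 4r is even for every r, so 4r + 7 has the same parity as 7, which is odd. Hence 4r + 7 is odd.

(⇒) fails; (⇐) holds.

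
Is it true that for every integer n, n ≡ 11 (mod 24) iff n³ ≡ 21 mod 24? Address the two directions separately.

[⇒] This fails: take n = 11. Then 11 ≡ 11 (mod 24), but 11³ = 1331 ≡ 11 (mod 24), not 21.

[⇐] This fails: take n = 21. Then 21³ = 9261 ≡ 21 (mod 24), yet 21 ≡ 21 (mod 24), not 11.

Neither direction holds.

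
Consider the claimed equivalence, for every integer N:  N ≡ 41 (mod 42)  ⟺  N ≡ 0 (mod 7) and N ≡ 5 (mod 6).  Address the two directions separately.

(⟹) This fails: N = 41 gives 41 ≡ 41 (mod 42) but 41 ≡ 6 (mod 7), so the conjunction on the right does not hold.

(⟸) This fails: N = 35 satisfies both congruences on the right (35 ≡ 0 mod 7 and 35 ≡ 5 mod 6) yet 35 ≡ 35 (mod 42), not 41.

Neither direction holds.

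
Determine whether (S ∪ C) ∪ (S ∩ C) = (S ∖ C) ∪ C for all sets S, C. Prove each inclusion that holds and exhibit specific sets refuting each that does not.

(⟹) Let x ∈ (S ∪ C) ∪ (S ∩ C). Then either x ∈ S and x ∉ C; or x ∈ C and x ∉ S; or x ∈ S ∩ C. In each case x ∈ (S ∖ C) ∪ C, so (S ∪ C) ∪ (S ∩ C) ⊆ (S ∖ C) ∪ C.

(⟸) Let x ∈ (S ∖ C) ∪ C. Then either x ∈ S and x ∉ C; or x ∈ C and x ∉ S; or x ∈ S ∩ C. In each case x ∈ (S ∪ C) ∪ (S ∩ C), so (S ∖ C) ∪ C ⊆ (S ∪ C) ∪ (S ∩ C).

Both inclusions hold; the sets are equal.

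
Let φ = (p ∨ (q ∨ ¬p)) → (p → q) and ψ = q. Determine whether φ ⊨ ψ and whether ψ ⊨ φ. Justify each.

(⇒) fails; (⇐) holds.

(→) This fails. Under q = F, p = F, the left side is true but the right side is false.

(←) Assume the antecedent. If q is true, (p ∨ (q ∨ ¬p)) → (p → q) reduces to true regardless of the other variables. If q is false, the antecedent cannot hold. Either way (p ∨ (q ∨ ¬p)) → (p → q) holds.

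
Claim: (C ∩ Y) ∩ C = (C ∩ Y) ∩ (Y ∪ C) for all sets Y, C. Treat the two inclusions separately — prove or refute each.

Both inclusions hold.

(⊆) Let x ∈ (C ∩ Y) ∩ C. Then x ∈ Y ∩ C, from which x ∈ (C ∩ Y) ∩ (Y ∪ C).

(⊇) Let x ∈ (C ∩ Y) ∩ (Y ∪ C). Then x ∈ Y ∩ C, from which x ∈ (C ∩ Y) ∩ C.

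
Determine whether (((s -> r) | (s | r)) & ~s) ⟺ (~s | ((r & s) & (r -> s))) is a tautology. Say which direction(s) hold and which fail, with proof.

(⟹) Assume the antecedent. If r is true, ~s | ((r & s) & (r -> s)) reduces to true regardless of the other variables. If r is false, the antecedent forces (r = F, s = F), and ~s | ((r & s) & (r -> s)) holds there. Either way ~s | ((r & s) & (r -> s)) holds.

(⟸) This fails. Under r = T, s = T, the left side is false but the right side is true.

(⇒) holds; (⇐) fails.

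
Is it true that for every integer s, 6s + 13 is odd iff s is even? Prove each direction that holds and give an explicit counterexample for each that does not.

Only the converse holds.

[⇒] This fails: take s = 5. Then 6s + 13 = 43, which is odd, yet s = 5 is odd, not even.

[⇐] Suppose s is even. Since 6 is even, 6s is even for every s, so 6s + 13 has the same parity as 13, which is odd. Hence 6s + 13 is odd.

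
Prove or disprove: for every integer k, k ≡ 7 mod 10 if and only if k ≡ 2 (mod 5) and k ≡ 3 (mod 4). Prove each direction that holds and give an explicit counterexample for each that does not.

(⇒) This fails: k = 17 gives 17 ≡ 7 (mod 10) but 17 ≡ 1 (mod 4), so the conjunction on the right does not hold.

(⇐) Conversely, if k ≡ 2 (mod 5) and k ≡ 3 (mod 4), then by the Chinese remainder theorem k ≡ 7 (mod 20). Since 7 ≡ 7 (mod 10) and 10 ∣ 20, we get k ≡ 7 (mod 10).

Not equivalent: only (⇐) holds.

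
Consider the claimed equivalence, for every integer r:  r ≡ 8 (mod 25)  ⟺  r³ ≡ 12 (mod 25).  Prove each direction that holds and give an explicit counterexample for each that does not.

[⇒] Suppose r ≡ 8 (mod 25). Write r = 25j + 8. Then (25j + 8)³ = 15625j³ + 15000j² + 4800j + 512 = 25(625j³ + 600j² + 192j + 20) + 12, so r³ ≡ 12 (mod 25).

[⇐] Conversely, suppose r³ ≡ 12 (mod 25). The only residue r in {0, …, 24} with r³ ≡ 12 (mod 25) is r = 8, so r ≡ 8 (mod 25).

Both directions hold.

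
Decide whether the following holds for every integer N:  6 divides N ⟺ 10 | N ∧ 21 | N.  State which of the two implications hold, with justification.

Only the converse holds.

(⇐) Suppose 10 ∣ N and 21 ∣ N. Any common multiple of 10 and 21 is a multiple of their lcm; here gcd(10, 21) = 1, so lcm(10, 21) = 10·21 = 210, so 210 ∣ N. Since 6 ∣ 210, it follows that 6 ∣ N.

(⇒) This fails: take N = 6. Certainly 6 ∣ 6, but 10 ∤ 6.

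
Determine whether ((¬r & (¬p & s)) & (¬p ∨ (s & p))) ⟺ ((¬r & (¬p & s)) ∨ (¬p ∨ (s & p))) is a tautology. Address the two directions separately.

[⇐] This fails. Under s = F, p = F, r = F, the left side is false but the right side is true.

[⇒] Assume the antecedent. If s is true, the consequent reduces to true regardless of the other variables. If s is false, the antecedent cannot hold. Either way the consequent holds.

Only the forward implication holds.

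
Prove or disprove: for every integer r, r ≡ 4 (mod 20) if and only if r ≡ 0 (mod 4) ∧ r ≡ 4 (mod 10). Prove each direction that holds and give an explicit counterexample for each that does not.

[⇒] Suppose r ≡ 4 (mod 20); write r = 20j + 4. Since 4 ∣ 20, reducing mod 4 gives r ≡ 4 ≡ 0 (mod 4); since 10 ∣ 20, reducing mod 10 gives r ≡ 4 (mod 10).

[⇐] Conversely, if r ≡ 0 (mod 4) and r ≡ 4 (mod 10), then by the Chinese remainder theorem r ≡ 4 (mod 20). This is exactly r ≡ 4 (mod 20).

Both directions hold.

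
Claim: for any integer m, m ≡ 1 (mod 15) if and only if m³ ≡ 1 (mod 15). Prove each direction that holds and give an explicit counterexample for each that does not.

The biconditional holds.

[⇒] Suppose m ≡ 1 (mod 15). Write m = 15j + 1. Then (15j + 1)³ = 3375j³ + 675j² + 45j + 1 = 15(225j³ + 45j² + 3j) + 1, so m³ ≡ 1 (mod 15).

[⇐] Conversely, suppose m³ ≡ 1 (mod 15). The only residue r in {0, …, 14} with r³ ≡ 1 (mod 15) is r = 1, so m ≡ 1 (mod 15).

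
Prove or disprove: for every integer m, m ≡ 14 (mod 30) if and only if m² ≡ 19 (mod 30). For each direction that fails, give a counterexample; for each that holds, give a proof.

(⇒) fails and (⇐) fails.

(⟹) This fails: take m = 14. Then 14 ≡ 14 (mod 30), but 14² = 196 ≡ 16 (mod 30), not 19.

(⟸) This fails: take m = 7. Then 7² = 49 ≡ 19 (mod 30), yet 7 ≡ 7 (mod 30), not 14.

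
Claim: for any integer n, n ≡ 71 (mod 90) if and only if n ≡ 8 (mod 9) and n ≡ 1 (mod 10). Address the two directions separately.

Both directions hold.

[⇒] Suppose n ≡ 71 (mod 90); write n = 90j + 71. Since 9 ∣ 90, reducing mod 9 gives n ≡ 71 ≡ 8 (mod 9); since 10 ∣ 90, reducing mod 10 gives n ≡ 71 ≡ 1 (mod 10).

[⇐] Conversely, if n ≡ 8 (mod 9) and n ≡ 1 (mod 10), then by the Chinese remainder theorem n ≡ 71 (mod 90). This is exactly n ≡ 71 (mod 90).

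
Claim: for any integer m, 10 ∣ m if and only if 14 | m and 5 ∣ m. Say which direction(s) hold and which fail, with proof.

Forward direction. This fails: take m = 10. Certainly 10 ∣ 10, but 14 ∤ 10.

Converse. Suppose 14 ∣ m and 5 ∣ m. Any common multiple of 14 and 5 is a multiple of their lcm; here gcd(14, 5) = 1, so lcm(14, 5) = 14·5 = 70, so 70 ∣ m. Since 10 ∣ 70, it follows that 10 ∣ m.

(⇒) fails; (⇐) holds.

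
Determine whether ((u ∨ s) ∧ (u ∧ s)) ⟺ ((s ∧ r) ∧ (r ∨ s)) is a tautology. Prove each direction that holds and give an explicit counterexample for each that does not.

(⇒) This fails. Under s = T, u = T, r = F, the left side is true but the right side is false.

(⇐) This fails. Under s = T, u = F, r = T, the left side is false but the right side is true.

Neither direction holds.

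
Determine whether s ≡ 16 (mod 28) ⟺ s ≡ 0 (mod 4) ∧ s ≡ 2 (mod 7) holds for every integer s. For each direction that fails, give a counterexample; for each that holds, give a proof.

Both directions hold.

[⇒] Suppose s ≡ 16 (mod 28); write s = 28j + 16. Since 4 ∣ 28, reducing mod 4 gives s ≡ 16 ≡ 0 (mod 4); since 7 ∣ 28, reducing mod 7 gives s ≡ 16 ≡ 2 (mod 7).

[⇐] Conversely, if s ≡ 0 (mod 4) and s ≡ 2 (mod 7), then by the Chinese remainder theorem s ≡ 16 (mod 28). This is exactly s ≡ 16 (mod 28).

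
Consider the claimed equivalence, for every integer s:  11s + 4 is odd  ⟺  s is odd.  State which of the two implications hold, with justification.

(⇐) Suppose s is odd; write s = 2j + 1. Then 11s + 4 = 11·(2j + 1) + 4 = 2·11j + 15, which is odd.

(⇒) Suppose 11s + 4 is odd. Since 11 is odd, 11s and s have the same parity, so 11s + 4 ≡ s + 4 (mod 2). As 4 is even, 11s + 4 is odd exactly when s is odd. Thus s is odd.

The biconditional holds.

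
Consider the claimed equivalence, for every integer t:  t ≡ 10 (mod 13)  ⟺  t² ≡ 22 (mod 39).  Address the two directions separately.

(⇒) This fails: take t = 36. Then 36 ≡ 10 (mod 13), but 36² = 1296 ≡ 9 (mod 39), not 22.

(⇐) This fails: take t = 16. Then 16² = 256 ≡ 22 (mod 39), yet 16 ≡ 3 (mod 13), not 10.

Neither direction holds.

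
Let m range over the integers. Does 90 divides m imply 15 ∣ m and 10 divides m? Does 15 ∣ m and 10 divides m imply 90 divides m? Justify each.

Forward direction. If 90 ∣ m, write m = 90q. Since 90 = 6·15, m = 15·(6q), so 15 ∣ m; and since 90 = 9·10, m = 10·(9q), so 10 ∣ m.

Converse. This fails: take m = 30. Both 15 ∣ 30 and 10 ∣ 30, yet 30 is not a multiple of 90 (since 30 = 0·90 + 30), so 90 ∤ 30.

Only the forward direction holds.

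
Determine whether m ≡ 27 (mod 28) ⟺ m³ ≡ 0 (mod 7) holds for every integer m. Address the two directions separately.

Forward direction. This fails: take m = 27. Then 27 ≡ 27 (mod 28), but 27³ = 19683 ≡ 6 (mod 7), not 0.

Converse. This fails: take m = 0. Then 0³ = 0 ≡ 0 (mod 7), yet 0 ≡ 0 (mod 28), not 27.

Both directions fail.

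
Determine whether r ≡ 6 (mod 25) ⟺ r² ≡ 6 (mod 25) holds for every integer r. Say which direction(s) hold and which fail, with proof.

(⇒) fails and (⇐) fails.

(⇒) This fails: take r = 6. Then 6 ≡ 6 (mod 25), but 6² = 36 ≡ 11 (mod 25), not 6.

(⇐) This fails: take r = 9. Then 9² = 81 ≡ 6 (mod 25), yet 9 ≡ 9 (mod 25), not 6.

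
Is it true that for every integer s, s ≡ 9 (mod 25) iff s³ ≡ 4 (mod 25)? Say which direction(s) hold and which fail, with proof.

Forward direction. Suppose s ≡ 9 (mod 25). Write s = 25j + 9. Then (25j + 9)³ = 15625j³ + 16875j² + 6075j + 729 = 25(625j³ + 675j² + 243j + 29) + 4, so s³ ≡ 4 (mod 25).

Converse. Suppose s³ ≡ 4 (mod 25). The only residue r in {0, …, 24} with r³ ≡ 4 (mod 25) is r = 9, so s ≡ 9 (mod 25).

Both directions hold; the statement is true.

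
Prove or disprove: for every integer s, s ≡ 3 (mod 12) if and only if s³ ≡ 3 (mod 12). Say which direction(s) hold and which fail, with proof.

(⇒) Suppose s ≡ 3 (mod 12). Write s = 12j + 3. Then (12j + 3)³ = 1728j³ + 1296j² + 324j + 27 = 12(144j³ + 108j² + 27j + 2) + 3, so s³ ≡ 3 (mod 12).

(⇐) For the converse, argue contrapositively. If s ≢ 3 (mod 12), then s is congruent to one of 0, 1, 2, 4, 5, 6, 7, 8, 9, 10, 11 modulo 12, and these give s³ ≡ 0, 1, 8, 4, 5, 0, 7, 8, 9, 4, 11 respectively — never 3.

The biconditional holds.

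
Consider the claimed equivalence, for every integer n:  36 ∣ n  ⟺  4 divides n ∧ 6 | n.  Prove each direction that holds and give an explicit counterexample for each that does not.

Not equivalent: only (⇒) holds.

(⇒) If 36 ∣ n, write n = 36q. Since 36 = 9·4, n = 4·(9q), so 4 ∣ n; and since 36 = 6·6, n = 6·(6q), so 6 ∣ n.

(⇐) This fails: take n = 12. Both 4 ∣ 12 and 6 ∣ 12, yet 12 is not a multiple of 36 (since 12 = 0·36 + 12), so 36 ∤ 12.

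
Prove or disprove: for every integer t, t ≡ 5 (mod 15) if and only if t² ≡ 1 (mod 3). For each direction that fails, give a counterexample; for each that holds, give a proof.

(⇒) Suppose t ≡ 5 (mod 15). Then t² ≡ 5² = 25 (mod 15), and since 3 ∣ 15, also t² ≡ 1 (mod 3).

(⇐) This fails: take t = 1. Then 1² = 1 ≡ 1 (mod 3), yet 1 ≡ 1 (mod 15), not 5.

The forward direction holds; the converse fails.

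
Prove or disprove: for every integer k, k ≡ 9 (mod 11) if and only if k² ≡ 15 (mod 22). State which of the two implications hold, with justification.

(⇒) This fails: take k = 20. Then 20 ≡ 9 (mod 11), but 20² = 400 ≡ 4 (mod 22), not 15.

(⇐) This fails: take k = 13. Then 13² = 169 ≡ 15 (mod 22), yet 13 ≡ 2 (mod 11), not 9.

Neither direction holds.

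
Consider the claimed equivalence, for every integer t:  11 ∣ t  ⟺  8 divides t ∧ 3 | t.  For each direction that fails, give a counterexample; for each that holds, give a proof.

Both directions fail.

(⟹) This fails: take t = 11. Certainly 11 ∣ 11, but 8 ∤ 11.

(⟸) This fails: take t = 24. Both 8 ∣ 24 and 3 ∣ 24, yet 24 is not a multiple of 11 (since 24 = 2·11 + 2), so 11 ∤ 24.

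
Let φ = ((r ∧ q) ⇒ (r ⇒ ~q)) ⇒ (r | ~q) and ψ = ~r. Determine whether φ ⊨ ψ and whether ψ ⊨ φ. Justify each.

(→) This fails. Under q = F, r = T, the left side is true but the right side is false.

(←) This fails. Under q = T, r = F, the left side is false but the right side is true.

Neither implication holds.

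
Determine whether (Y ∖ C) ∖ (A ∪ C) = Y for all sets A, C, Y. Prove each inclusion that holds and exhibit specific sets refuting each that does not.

Only the forward inclusion holds.

Forward inclusion. Let x ∈ (Y ∖ C) ∖ (A ∪ C). Then x ∈ Y and x ∉ A, C, from which x ∈ Y.

Reverse inclusion. This inclusion fails. Take A = {1}, C = ∅, Y = {1}; then 1 ∈ Y but 1 ∉ (Y ∖ C) ∖ (A ∪ C).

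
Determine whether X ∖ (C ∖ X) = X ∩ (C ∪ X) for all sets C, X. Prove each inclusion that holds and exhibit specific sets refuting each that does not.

Both inclusions hold; the sets are equal.

(⟸) Let x ∈ X ∩ (C ∪ X). Then either x ∈ X and x ∉ C; or x ∈ C ∩ X. In each case x ∈ X ∖ (C ∖ X), so X ∩ (C ∪ X) ⊆ X ∖ (C ∖ X).

(⟹) Let x ∈ X ∖ (C ∖ X). Then either x ∈ X and x ∉ C; or x ∈ C ∩ X. In each case x ∈ X ∩ (C ∪ X), so X ∖ (C ∖ X) ⊆ X ∩ (C ∪ X).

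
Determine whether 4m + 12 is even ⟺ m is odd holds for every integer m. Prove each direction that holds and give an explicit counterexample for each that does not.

Not equivalent: only (⇐) holds.

(⇐) Suppose m is odd. Since 4 is even, 4m is even for every m, so 4m + 12 has the same parity as 12, which is even. Hence 4m + 12 is even.

(⇒) This fails: take m = 2. Then 4m + 12 = 20, which is even, yet m = 2 is even, not odd.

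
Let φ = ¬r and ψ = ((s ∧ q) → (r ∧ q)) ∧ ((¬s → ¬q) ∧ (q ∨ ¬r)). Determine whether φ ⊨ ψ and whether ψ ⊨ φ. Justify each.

Neither implication holds.

Forward direction. This fails. Under s = F, q = T, r = F, the left side is true but the right side is false.

Converse. This fails. Under s = T, q = T, r = T, the left side is false but the right side is true.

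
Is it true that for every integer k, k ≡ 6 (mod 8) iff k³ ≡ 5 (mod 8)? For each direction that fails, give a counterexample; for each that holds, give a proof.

Forward direction. This fails: take k = 6. Then 6 ≡ 6 (mod 8), but 6³ = 216 ≡ 0 (mod 8), not 5.

Converse. This fails: take k = 5. Then 5³ = 125 ≡ 5 (mod 8), yet 5 ≡ 5 (mod 8), not 6.

Both directions fail.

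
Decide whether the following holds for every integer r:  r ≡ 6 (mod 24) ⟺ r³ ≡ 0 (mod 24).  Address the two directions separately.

(⟹) Suppose r ≡ 6 (mod 24). Write r = 24j + 6. Then (24j + 6)³ = 13824j³ + 10368j² + 2592j + 216 = 24(576j³ + 432j² + 108j + 9) + 0, so r³ ≡ 0 (mod 24).

(⟸) This fails: take r = 0. Then 0³ = 0 ≡ 0 (mod 24), yet 0 ≡ 0 (mod 24), not 6.

Only the forward implication holds.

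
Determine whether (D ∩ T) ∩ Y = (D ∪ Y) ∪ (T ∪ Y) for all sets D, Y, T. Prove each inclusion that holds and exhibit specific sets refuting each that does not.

Only the forward inclusion holds.

Reverse inclusion. This inclusion fails. Take D = {1}, Y = ∅, T = ∅; then 1 ∈ (D ∪ Y) ∪ (T ∪ Y) but 1 ∉ (D ∩ T) ∩ Y.

Forward inclusion. Let x ∈ (D ∩ T) ∩ Y. Then x ∈ D ∩ Y ∩ T, from which x ∈ (D ∪ Y) ∪ (T ∪ Y).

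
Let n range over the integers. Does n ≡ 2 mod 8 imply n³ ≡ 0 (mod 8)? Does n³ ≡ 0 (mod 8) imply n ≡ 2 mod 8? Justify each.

The forward direction holds; the converse fails.

[⇒] Suppose n ≡ 2 mod 8. Write n = 8j + 2. Then (8j + 2)³ = 512j³ + 384j² + 96j + 8 = 8(64j³ + 48j² + 12j + 1) + 0, so n³ ≡ 0 (mod 8).

[⇐] This fails: take n = 0. Then 0³ = 0 ≡ 0 (mod 8), yet 0 ≡ 0 (mod 8), not 2.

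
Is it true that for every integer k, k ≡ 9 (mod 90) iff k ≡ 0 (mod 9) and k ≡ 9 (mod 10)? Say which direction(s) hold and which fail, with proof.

Both implications hold.

Converse. If k ≡ 0 (mod 9) and k ≡ 9 (mod 10), then by the Chinese remainder theorem k ≡ 9 (mod 90). This is exactly k ≡ 9 (mod 90).

Forward direction. Suppose k ≡ 9 (mod 90); write k = 90j + 9. Since 9 ∣ 90, reducing mod 9 gives k ≡ 9 ≡ 0 (mod 9); since 10 ∣ 90, reducing mod 10 gives k ≡ 9 (mod 10).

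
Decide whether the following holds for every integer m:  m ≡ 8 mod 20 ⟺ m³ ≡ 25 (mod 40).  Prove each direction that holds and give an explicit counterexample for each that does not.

[⇒] This fails: take m = 8. Then 8 ≡ 8 (mod 20), but 8³ = 512 ≡ 32 (mod 40), not 25.

[⇐] This fails: take m = 25. Then 25³ = 15625 ≡ 25 (mod 40), yet 25 ≡ 5 (mod 20), not 8.

Neither implication holds.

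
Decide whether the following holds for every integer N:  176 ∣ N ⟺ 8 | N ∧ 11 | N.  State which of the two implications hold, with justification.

(→) If 176 ∣ N, write N = 176q. Since 176 = 22·8, N = 8·(22q), so 8 ∣ N; and since 176 = 16·11, N = 11·(16q), so 11 ∣ N.

(←) This fails: take N = 88. Both 8 ∣ 88 and 11 ∣ 88, yet 88 is not a multiple of 176 (since 88 = 0·176 + 88), so 176 ∤ 88.

Only the forward direction holds.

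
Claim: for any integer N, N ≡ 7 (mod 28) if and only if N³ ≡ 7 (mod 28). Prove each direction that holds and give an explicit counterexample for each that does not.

(⇐) Suppose N³ ≡ 7 (mod 28). The only residue r in {0, …, 27} with r³ ≡ 7 (mod 28) is r = 7, so N ≡ 7 (mod 28).

(⇒) Suppose N ≡ 7 (mod 28). Write N = 28j + 7. Then (28j + 7)³ = 21952j³ + 16464j² + 4116j + 343 = 28(784j³ + 588j² + 147j + 12) + 7, so N³ ≡ 7 (mod 28).

Both directions hold.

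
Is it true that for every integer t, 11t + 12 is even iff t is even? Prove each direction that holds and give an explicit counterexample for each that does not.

Forward direction. Suppose 11t + 12 is even. Since 11 is odd, 11t and t have the same parity, so 11t + 12 ≡ t + 12 (mod 2). As 12 is even, 11t + 12 is even exactly when t is even. Thus t is even.

Converse. Suppose t is even; write t = 2j. Then 11t + 12 = 11·(2j) + 12 = 2·11j + 12, which is even.

Both directions hold.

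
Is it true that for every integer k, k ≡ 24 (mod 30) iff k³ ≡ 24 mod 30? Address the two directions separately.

Equivalent; both directions hold.

(⇒) Suppose k ≡ 24 (mod 30). Write k = 30j + 24. Then (30j + 24)³ = 27000j³ + 64800j² + 51840j + 13824 = 30(900j³ + 2160j² + 1728j + 460) + 24, so k³ ≡ 24 (mod 30).

(⇐) Conversely, suppose k³ ≡ 24 (mod 30). The only residue r in {0, …, 29} with r³ ≡ 24 (mod 30) is r = 24, so k ≡ 24 (mod 30).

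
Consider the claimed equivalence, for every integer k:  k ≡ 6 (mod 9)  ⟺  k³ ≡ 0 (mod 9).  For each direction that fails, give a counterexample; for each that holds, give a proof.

(⟹) Suppose k ≡ 6 (mod 9). Write k = 9j + 6. Then (9j + 6)³ = 729j³ + 1458j² + 972j + 216 = 9(81j³ + 162j² + 108j + 24) + 0, so k³ ≡ 0 (mod 9).

(⟸) This fails: take k = 0. Then 0³ = 0 ≡ 0 (mod 9), yet 0 ≡ 0 (mod 9), not 6.

Not equivalent: only (⇒) holds.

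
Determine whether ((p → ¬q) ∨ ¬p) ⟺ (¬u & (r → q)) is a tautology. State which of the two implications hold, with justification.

[⇒] This fails. Under r = T, p = F, u = F, q = F, the left side is true but the right side is false.

[⇐] This fails. Under r = F, p = T, u = F, q = T, the left side is false but the right side is true.

Neither direction holds.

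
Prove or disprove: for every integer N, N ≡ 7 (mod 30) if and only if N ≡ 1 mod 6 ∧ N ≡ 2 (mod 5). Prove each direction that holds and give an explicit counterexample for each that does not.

[⇒] Suppose N ≡ 7 (mod 30); write N = 30j + 7. Since 6 ∣ 30, reducing mod 6 gives N ≡ 7 ≡ 1 (mod 6); since 5 ∣ 30, reducing mod 5 gives N ≡ 7 ≡ 2 (mod 5).

[⇐] Conversely, if N ≡ 1 (mod 6) and N ≡ 2 (mod 5), then by the Chinese remainder theorem N ≡ 7 (mod 30). This is exactly N ≡ 7 (mod 30).

Both directions hold; the statement is true.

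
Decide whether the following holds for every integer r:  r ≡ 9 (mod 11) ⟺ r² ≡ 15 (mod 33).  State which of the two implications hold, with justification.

Both directions fail.

Forward direction. This fails: take r = 20. Then 20 ≡ 9 (mod 11), but 20² = 400 ≡ 4 (mod 33), not 15.

Converse. This fails: take r = 24. Then 24² = 576 ≡ 15 (mod 33), yet 24 ≡ 2 (mod 11), not 9.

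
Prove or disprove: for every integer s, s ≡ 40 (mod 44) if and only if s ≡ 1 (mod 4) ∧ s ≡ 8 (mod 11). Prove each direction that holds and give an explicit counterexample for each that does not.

(⇒) fails and (⇐) fails.

(⇒) This fails: s = 40 gives 40 ≡ 40 (mod 44) but 40 ≡ 0 (mod 4), so the conjunction on the right does not hold.

(⇐) This fails: s = 41 satisfies both congruences on the right (41 ≡ 1 mod 4 and 41 ≡ 8 mod 11) yet 41 ≡ 41 (mod 44), not 40.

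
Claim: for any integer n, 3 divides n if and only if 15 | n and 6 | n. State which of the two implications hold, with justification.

Only the converse holds.

Forward direction. This fails: take n = 3. Certainly 3 ∣ 3, but 15 ∤ 3.

Converse. Suppose 15 ∣ n and 6 ∣ n. Any common multiple of 15 and 6 is a multiple of their lcm; here lcm(15, 6) = 15·6/gcd(15, 6) = 90/3 = 30, so 30 ∣ n. Since 3 ∣ 30, it follows that 3 ∣ n.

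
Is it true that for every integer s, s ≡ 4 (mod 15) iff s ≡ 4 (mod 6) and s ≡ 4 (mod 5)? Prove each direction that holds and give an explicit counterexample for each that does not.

Only the converse holds.

[⇒] This fails: s = 19 gives 19 ≡ 4 (mod 15) but 19 ≡ 1 (mod 6), so the conjunction on the right does not hold.

[⇐] Conversely, if s ≡ 4 (mod 6) and s ≡ 4 (mod 5), then by the Chinese remainder theorem s ≡ 4 (mod 30). Since 4 ≡ 4 (mod 15) and 15 ∣ 30, we get s ≡ 4 (mod 15).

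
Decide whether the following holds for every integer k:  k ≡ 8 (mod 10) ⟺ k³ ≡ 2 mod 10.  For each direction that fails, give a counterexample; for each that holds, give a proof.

(⇒) Suppose k ≡ 8 (mod 10). Write k = 10j + 8. Then (10j + 8)³ = 1000j³ + 2400j² + 1920j + 512 = 10(100j³ + 240j² + 192j + 51) + 2, so k³ ≡ 2 (mod 10).

(⇐) Conversely, suppose k³ ≡ 2 (mod 10). The only residue r in {0, …, 9} with r³ ≡ 2 (mod 10) is r = 8, so k ≡ 8 (mod 10).

Both implications hold.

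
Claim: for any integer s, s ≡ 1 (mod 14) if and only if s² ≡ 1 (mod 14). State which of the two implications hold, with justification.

Only the forward direction holds.

[⇒] Suppose s ≡ 1 (mod 14). Write s = 14j + 1. Then (14j + 1)² = 196j² + 28j + 1 = 14(14j² + 2j) + 1, so s² ≡ 1 (mod 14).

[⇐] This fails: take s = 13. Then 13² = 169 ≡ 1 (mod 14), yet 13 ≡ 13 (mod 14), not 1.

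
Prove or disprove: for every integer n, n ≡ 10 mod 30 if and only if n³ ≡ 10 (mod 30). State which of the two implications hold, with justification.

[⇒] Suppose n ≡ 10 mod 30. Write n = 30j + 10. Then (30j + 10)³ = 27000j³ + 27000j² + 9000j + 1000 = 30(900j³ + 900j² + 300j + 33) + 10, so n³ ≡ 10 (mod 30).

[⇐] Conversely, suppose n³ ≡ 10 (mod 30). The only residue r in {0, …, 29} with r³ ≡ 10 (mod 30) is r = 10, so n ≡ 10 (mod 30).

Equivalent; both directions hold.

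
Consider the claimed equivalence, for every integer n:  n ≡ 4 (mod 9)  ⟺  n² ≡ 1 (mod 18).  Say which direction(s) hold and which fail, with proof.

[⇒] This fails: take n = 4. Then 4 ≡ 4 (mod 9), but 4² = 16 ≡ 16 (mod 18), not 1.

[⇐] This fails: take n = 1. Then 1² = 1 ≡ 1 (mod 18), yet 1 ≡ 1 (mod 9), not 4.

Neither implication holds.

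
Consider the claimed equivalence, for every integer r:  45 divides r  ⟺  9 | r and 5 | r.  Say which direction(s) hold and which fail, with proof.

(⇒) If 45 ∣ r, write r = 45q. Since 45 = 5·9, r = 9·(5q), so 9 ∣ r; and since 45 = 9·5, r = 5·(9q), so 5 ∣ r.

(⇐) Suppose 9 ∣ r and 5 ∣ r. Any common multiple of 9 and 5 is a multiple of their lcm; here gcd(9, 5) = 1, so lcm(9, 5) = 9·5 = 45, so 45 ∣ r.

Both directions hold.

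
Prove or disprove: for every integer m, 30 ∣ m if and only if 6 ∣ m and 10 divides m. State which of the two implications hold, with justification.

Converse. Suppose 6 ∣ m and 10 ∣ m. Any common multiple of 6 and 10 is a multiple of their lcm; here lcm(6, 10) = 6·10/gcd(6, 10) = 60/2 = 30, so 30 ∣ m.

Forward direction. If 30 ∣ m, write m = 30q. Since 30 = 5·6, m = 6·(5q), so 6 ∣ m; and since 30 = 3·10, m = 10·(3q), so 10 ∣ m.

The biconditional holds.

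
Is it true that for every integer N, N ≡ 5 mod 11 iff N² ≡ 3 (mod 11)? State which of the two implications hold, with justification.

The forward direction holds; the converse fails.

(⇒) Suppose N ≡ 5 mod 11. Write N = 11j + 5. Then (11j + 5)² = 121j² + 110j + 25 = 11(11j² + 10j + 2) + 3, so N² ≡ 3 (mod 11).

(⇐) This fails: take N = 6. Then 6² = 36 ≡ 3 (mod 11), yet 6 ≡ 6 (mod 11), not 5.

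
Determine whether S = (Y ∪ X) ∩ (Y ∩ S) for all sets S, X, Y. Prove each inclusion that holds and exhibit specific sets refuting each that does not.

(⊆) fails; (⊇) holds.

(⟹) This inclusion fails. Take S = {1}, X = ∅, Y = ∅; then 1 ∈ S but 1 ∉ (Y ∪ X) ∩ (Y ∩ S).

(⟸) Let x ∈ (Y ∪ X) ∩ (Y ∩ S). Then either x ∈ S ∩ Y and x ∉ X; or x ∈ S ∩ X ∩ Y. In each case x ∈ S, so (Y ∪ X) ∩ (Y ∩ S) ⊆ S.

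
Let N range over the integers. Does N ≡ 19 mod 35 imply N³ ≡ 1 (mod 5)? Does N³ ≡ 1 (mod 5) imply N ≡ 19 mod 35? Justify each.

(→) This fails: take N = 19. Then 19 ≡ 19 (mod 35), but 19³ = 6859 ≡ 4 (mod 5), not 1.

(←) This fails: take N = 1. Then 1³ = 1 ≡ 1 (mod 5), yet 1 ≡ 1 (mod 35), not 19.

(⇒) fails and (⇐) fails.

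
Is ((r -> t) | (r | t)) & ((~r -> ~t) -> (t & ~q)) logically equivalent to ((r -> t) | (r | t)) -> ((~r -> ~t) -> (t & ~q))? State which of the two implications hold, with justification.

[⇒] Assume the antecedent. If r is true, the antecedent forces (r = T, q = F, t = T), and the consequent holds there. If r is false, the antecedent forces (r = F, q = F, t = T) or (r = F, q = T, t = T), and the consequent holds there. Either way the consequent holds.

[⇐] Assume the antecedent. If r is true, the antecedent forces (r = T, q = F, t = T), and the consequent holds there. If r is false, the antecedent forces (r = F, q = F, t = T) or (r = F, q = T, t = T), and the consequent holds there. Either way the consequent holds.

Equivalent; both directions hold.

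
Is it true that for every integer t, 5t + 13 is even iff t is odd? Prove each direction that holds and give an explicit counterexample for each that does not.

Both implications hold.

Forward direction. Suppose 5t + 13 is even. Since 5 is odd, 5t and t have the same parity, so 5t + 13 ≡ t + 13 (mod 2). As 13 is odd, 5t + 13 is even exactly when t is odd. Thus t is odd.

Converse. Suppose t is odd; write t = 2j + 1. Then 5t + 13 = 5·(2j + 1) + 13 = 2·5j + 18, which is even.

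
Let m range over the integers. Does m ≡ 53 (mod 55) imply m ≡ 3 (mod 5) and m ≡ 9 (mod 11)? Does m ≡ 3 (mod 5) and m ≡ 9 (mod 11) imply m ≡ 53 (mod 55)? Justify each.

Both directions hold; the statement is true.

(⟹) Suppose m ≡ 53 (mod 55); write m = 55j + 53. Since 5 ∣ 55, reducing mod 5 gives m ≡ 53 ≡ 3 (mod 5); since 11 ∣ 55, reducing mod 11 gives m ≡ 53 ≡ 9 (mod 11).

(⟸) Conversely, if m ≡ 3 (mod 5) and m ≡ 9 (mod 11), then by the Chinese remainder theorem m ≡ 53 (mod 55). This is exactly m ≡ 53 (mod 55).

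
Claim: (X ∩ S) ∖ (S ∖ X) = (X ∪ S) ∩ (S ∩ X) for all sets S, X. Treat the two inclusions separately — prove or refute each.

Forward inclusion. Let x ∈ (X ∩ S) ∖ (S ∖ X). Then x ∈ S ∩ X, from which x ∈ (X ∪ S) ∩ (S ∩ X).

Reverse inclusion. Let x ∈ (X ∪ S) ∩ (S ∩ X). Then x ∈ S ∩ X, from which x ∈ (X ∩ S) ∖ (S ∖ X).

Both inclusions hold.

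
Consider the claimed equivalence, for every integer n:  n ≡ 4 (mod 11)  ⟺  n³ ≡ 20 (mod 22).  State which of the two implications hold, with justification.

(⇒) fails; (⇐) holds.

Forward direction. This fails: take n = 15. Then 15 ≡ 4 (mod 11), but 15³ = 3375 ≡ 9 (mod 22), not 20.

Converse. The residues r modulo 22 with r³ ≡ 20 (mod 22) are exactly {4}, and each is ≡ 4 (mod 11).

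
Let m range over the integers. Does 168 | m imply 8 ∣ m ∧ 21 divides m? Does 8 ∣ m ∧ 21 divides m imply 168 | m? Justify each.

(→) If 168 ∣ m, write m = 168q. Since 168 = 21·8, m = 8·(21q), so 8 ∣ m; and since 168 = 8·21, m = 21·(8q), so 21 ∣ m.

(←) Suppose 8 ∣ m and 21 ∣ m. Any common multiple of 8 and 21 is a multiple of their lcm; here gcd(8, 21) = 1, so lcm(8, 21) = 8·21 = 168, so 168 ∣ m.

Both directions hold.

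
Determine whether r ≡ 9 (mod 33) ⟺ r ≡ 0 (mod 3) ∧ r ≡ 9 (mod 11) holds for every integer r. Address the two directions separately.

Both directions hold; the statement is true.

(⟸) If r ≡ 0 (mod 3) and r ≡ 9 (mod 11), then by the Chinese remainder theorem r ≡ 9 (mod 33). This is exactly r ≡ 9 (mod 33).

(⟹) Suppose r ≡ 9 (mod 33); write r = 33j + 9. Since 3 ∣ 33, reducing mod 3 gives r ≡ 9 ≡ 0 (mod 3); since 11 ∣ 33, reducing mod 11 gives r ≡ 9 (mod 11).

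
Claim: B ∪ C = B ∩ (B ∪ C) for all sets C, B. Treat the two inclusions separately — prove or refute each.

(⟹) This inclusion fails. Take C = {1}, B = ∅; then 1 ∈ B ∪ C but 1 ∉ B ∩ (B ∪ C).

(⟸) Let x ∈ B ∩ (B ∪ C). Then either x ∈ B and x ∉ C; or x ∈ C ∩ B. In each case x ∈ B ∪ C, so B ∩ (B ∪ C) ⊆ B ∪ C.

The sets are not equal: only the reverse inclusion holds.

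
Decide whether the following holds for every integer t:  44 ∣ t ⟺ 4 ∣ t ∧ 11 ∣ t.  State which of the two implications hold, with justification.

Converse. Suppose 4 ∣ t and 11 ∣ t. Any common multiple of 4 and 11 is a multiple of their lcm; here gcd(4, 11) = 1, so lcm(4, 11) = 4·11 = 44, so 44 ∣ t.

Forward direction. If 44 ∣ t, write t = 44q. Since 44 = 11·4, t = 4·(11q), so 4 ∣ t; and since 44 = 4·11, t = 11·(4q), so 11 ∣ t.

Both implications hold.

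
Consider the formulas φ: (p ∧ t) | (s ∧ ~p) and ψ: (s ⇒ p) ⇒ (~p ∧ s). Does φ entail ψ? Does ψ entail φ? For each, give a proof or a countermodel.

(⇒) fails; (⇐) holds.

(⟹) This fails. Under p = T, t = T, s = F, the left side is true but the right side is false.

(⟸) Assume the antecedent. If p is true, the antecedent cannot hold. If p is false, the antecedent forces (p = F, t = F, s = T) or (p = F, t = T, s = T), and (p ∧ t) | (s ∧ ~p) holds there. Either way (p ∧ t) | (s ∧ ~p) holds.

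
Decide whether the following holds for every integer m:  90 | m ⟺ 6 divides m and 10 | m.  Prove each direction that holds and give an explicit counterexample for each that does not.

(→) If 90 ∣ m, write m = 90q. Since 90 = 15·6, m = 6·(15q), so 6 ∣ m; and since 90 = 9·10, m = 10·(9q), so 10 ∣ m.

(←) This fails: take m = 30. Both 6 ∣ 30 and 10 ∣ 30, yet 30 is not a multiple of 90 (since 30 = 0·90 + 30), so 90 ∤ 30.

The forward direction holds; the converse fails.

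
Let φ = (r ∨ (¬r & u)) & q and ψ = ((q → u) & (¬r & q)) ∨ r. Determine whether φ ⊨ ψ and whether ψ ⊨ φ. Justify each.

(→) Assume the antecedent. If r is true, ((q → u) & (¬r & q)) ∨ r reduces to true regardless of the other variables. If r is false, the antecedent forces (q = T, r = F, u = T), and ((q → u) & (¬r & q)) ∨ r holds there. Either way ((q → u) & (¬r & q)) ∨ r holds.

(←) This fails. Under q = F, r = T, u = F, the left side is false but the right side is true.

Not equivalent: only (⇒) holds.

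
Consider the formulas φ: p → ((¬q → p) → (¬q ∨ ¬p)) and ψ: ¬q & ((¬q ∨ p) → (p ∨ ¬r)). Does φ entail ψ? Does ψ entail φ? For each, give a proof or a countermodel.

(⇒) fails; (⇐) holds.

[⇒] This fails. Under p = F, r = T, q = F, the left side is true but the right side is false.

[⇐] Assume the antecedent. If p is true, the antecedent forces (p = T, r = F, q = F) or (p = T, r = T, q = F), and p → ((¬q → p) → (¬q ∨ ¬p)) holds there. If p is false, p → ((¬q → p) → (¬q ∨ ¬p)) reduces to true regardless of the other variables. Either way p → ((¬q → p) → (¬q ∨ ¬p)) holds.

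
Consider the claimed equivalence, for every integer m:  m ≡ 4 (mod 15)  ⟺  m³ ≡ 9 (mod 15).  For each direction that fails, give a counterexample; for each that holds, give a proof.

Both directions fail.

(⟹) This fails: take m = 4. Then 4 ≡ 4 (mod 15), but 4³ = 64 ≡ 4 (mod 15), not 9.

(⟸) This fails: take m = 9. Then 9³ = 729 ≡ 9 (mod 15), yet 9 ≡ 9 (mod 15), not 4.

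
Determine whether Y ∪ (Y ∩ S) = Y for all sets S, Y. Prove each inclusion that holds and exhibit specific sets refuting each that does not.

(⊇) Let x ∈ Y. Then either x ∈ Y and x ∉ S; or x ∈ S ∩ Y. In each case x ∈ Y ∪ (Y ∩ S), so Y ⊆ Y ∪ (Y ∩ S).

(⊆) Let x ∈ Y ∪ (Y ∩ S). Then either x ∈ Y and x ∉ S; or x ∈ S ∩ Y. In each case x ∈ Y, so Y ∪ (Y ∩ S) ⊆ Y.

Both inclusions hold.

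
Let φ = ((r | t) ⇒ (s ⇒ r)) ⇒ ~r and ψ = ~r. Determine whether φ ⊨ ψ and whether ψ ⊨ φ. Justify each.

Both directions hold.

(⟹) Assume the antecedent. If r is true, the antecedent cannot hold. If r is false, ~r reduces to true regardless of the other variables. Either way ~r holds.

(⟸) Assume the antecedent. If r is true, the antecedent cannot hold. If r is false, ((r | t) ⇒ (s ⇒ r)) ⇒ ~r reduces to true regardless of the other variables. Either way ((r | t) ⇒ (s ⇒ r)) ⇒ ~r holds.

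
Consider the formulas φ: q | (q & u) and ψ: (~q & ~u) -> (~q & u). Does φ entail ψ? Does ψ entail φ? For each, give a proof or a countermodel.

(⇐) This fails. Under q = F, u = T, the left side is false but the right side is true.

(⇒) Assume the antecedent. If q is true, (~q & ~u) -> (~q & u) reduces to true regardless of the other variables. If q is false, the antecedent cannot hold. Either way (~q & ~u) -> (~q & u) holds.

(⇒) holds; (⇐) fails.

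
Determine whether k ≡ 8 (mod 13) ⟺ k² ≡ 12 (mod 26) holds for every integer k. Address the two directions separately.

(⇒) This fails: take k = 21. Then 21 ≡ 8 (mod 13), but 21² = 441 ≡ 25 (mod 26), not 12.

(⇐) This fails: take k = 18. Then 18² = 324 ≡ 12 (mod 26), yet 18 ≡ 5 (mod 13), not 8.

Neither implication holds.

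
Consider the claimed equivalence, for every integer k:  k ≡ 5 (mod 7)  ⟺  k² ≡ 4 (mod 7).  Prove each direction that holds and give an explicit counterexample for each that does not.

(⇒) holds; (⇐) fails.

[⇒] Suppose k ≡ 5 (mod 7). Write k = 7j + 5. Then (7j + 5)² = 49j² + 70j + 25 = 7(7j² + 10j + 3) + 4, so k² ≡ 4 (mod 7).

[⇐] This fails: take k = 2. Then 2² = 4 ≡ 4 (mod 7), yet 2 ≡ 2 (mod 7), not 5.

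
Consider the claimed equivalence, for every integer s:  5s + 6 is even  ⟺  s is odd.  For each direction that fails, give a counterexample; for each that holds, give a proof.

(⇒) fails and (⇐) fails.

(→) This fails: s = 4 gives 5s + 6 = 26, which is even, but 4 is even, not odd.

(←) This also fails: s = 1 is odd, but 5s + 6 = 11 is odd, not even.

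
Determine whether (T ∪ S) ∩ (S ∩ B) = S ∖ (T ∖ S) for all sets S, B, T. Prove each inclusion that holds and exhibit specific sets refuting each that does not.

(⊆) holds; (⊇) fails.

(⟸) This inclusion fails. Take S = {1}, B = ∅, T = ∅; then 1 ∈ S ∖ (T ∖ S) but 1 ∉ (T ∪ S) ∩ (S ∩ B).

(⟹) Let x ∈ (T ∪ S) ∩ (S ∩ B). Then either x ∈ S ∩ B and x ∉ T; or x ∈ S ∩ B ∩ T. In each case x ∈ S ∖ (T ∖ S), so (T ∪ S) ∩ (S ∩ B) ⊆ S ∖ (T ∖ S).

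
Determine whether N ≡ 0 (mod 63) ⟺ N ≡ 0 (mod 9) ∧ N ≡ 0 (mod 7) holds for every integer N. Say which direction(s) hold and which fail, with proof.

(⇐) If N ≡ 0 (mod 9) and N ≡ 0 (mod 7), then by the Chinese remainder theorem N ≡ 0 (mod 63). This is exactly N ≡ 0 (mod 63).

(⇒) Suppose N ≡ 0 (mod 63); write N = 63j + 0. Since 9 ∣ 63, reducing mod 9 gives N ≡ 0 (mod 9); since 7 ∣ 63, reducing mod 7 gives N ≡ 0 (mod 7).

Both directions hold.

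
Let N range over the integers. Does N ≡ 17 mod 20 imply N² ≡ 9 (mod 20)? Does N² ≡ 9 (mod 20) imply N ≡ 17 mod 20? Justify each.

Converse. This fails: take N = 3. Then 3² = 9 ≡ 9 (mod 20), yet 3 ≡ 3 (mod 20), not 17.

Forward direction. Suppose N ≡ 17 mod 20. Write N = 20j + 17. Then (20j + 17)² = 400j² + 680j + 289 = 20(20j² + 34j + 14) + 9, so N² ≡ 9 (mod 20).

The forward direction holds; the converse fails.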